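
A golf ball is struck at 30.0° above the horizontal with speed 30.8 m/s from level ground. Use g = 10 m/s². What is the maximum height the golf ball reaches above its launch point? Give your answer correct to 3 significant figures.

11.9 m

Vertical component of launch velocity: v_y = 30.8 sin 30.0° = 15.40 m/s.
At the highest point the vertical velocity is zero, so v_y² = 2 g h_max.
h_max = (15.40)² / (2 × 10) = 237.2 / 20.00 = 11.9 m.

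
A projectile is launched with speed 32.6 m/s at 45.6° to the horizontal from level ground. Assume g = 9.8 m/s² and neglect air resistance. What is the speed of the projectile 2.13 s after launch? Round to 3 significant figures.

v_x = 32.6 cos 45.6° = 22.81 m/s (constant).
v_y(t) = 32.6 sin 45.6° − g t = 23.29 − 9.8 × 2.13 = 2.416 m/s.
Speed = √(v_x² + v_y²) = √(520.3 + 5.837) = 22.9 m/s.

22.9 m/s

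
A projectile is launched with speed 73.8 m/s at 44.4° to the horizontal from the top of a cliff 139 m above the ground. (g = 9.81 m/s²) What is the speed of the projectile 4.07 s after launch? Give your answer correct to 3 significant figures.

54.0 m/s

v_x = 73.8 cos 44.4° = 52.73 m/s (constant).
v_y(t) = 73.8 sin 44.4° − g t = 51.64 − 9.81 × 4.07 = 11.71 m/s.
Speed = √(v_x² + v_y²) = √(2780 + 137.1) = 54.0 m/s.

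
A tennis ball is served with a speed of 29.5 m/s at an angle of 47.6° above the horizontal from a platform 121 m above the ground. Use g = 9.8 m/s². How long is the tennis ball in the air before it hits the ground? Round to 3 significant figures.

Vertical component: v_y = 29.5 sin 47.6° = 21.78 m/s.
Taking up as positive with launch at y = 121 m, landing at y = 0: 0 = 121 + 21.78 t − ½(9.8) t².
Solving 4.900 t² − 21.78 t − 121 = 0 gives t = [21.78 + √(21.78² + 4·4.900·121)] / 9.800 = 7.67 s.

7.67 s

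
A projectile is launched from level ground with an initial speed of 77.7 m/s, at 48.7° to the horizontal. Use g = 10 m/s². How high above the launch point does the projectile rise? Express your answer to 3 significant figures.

Vertical component of launch velocity: v_y = 77.7 sin 48.7° = 58.37 m/s.
At the highest point the vertical velocity is zero, so v_y² = 2 g h_max.
h_max = (58.37)² / (2 × 10) = 3407 / 20.00 = 170 m.

170 m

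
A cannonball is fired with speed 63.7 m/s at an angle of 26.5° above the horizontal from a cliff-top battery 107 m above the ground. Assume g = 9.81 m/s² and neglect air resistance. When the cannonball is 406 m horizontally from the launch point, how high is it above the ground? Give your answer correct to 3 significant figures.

v_x = 63.7 cos 26.5° = 57.01 m/s, v_y0 = 63.7 sin 26.5° = 28.42 m/s.
Time to reach x = 406 m: t = x / v_x = 406 / 57.01 = 7.122 s.
y = 107 + v_y0 t − ½ g t² = 107 + 28.42×7.122 − 4.905×7.122² = 60.6 m.

60.6 m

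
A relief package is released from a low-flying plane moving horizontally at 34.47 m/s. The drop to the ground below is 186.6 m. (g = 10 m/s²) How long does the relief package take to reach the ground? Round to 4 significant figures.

The horizontal speed doesn't affect the fall. With v_y0 = 0, h = ½ g t².
t = √(2 × 186.6 / 10) = √37.320 = 6.109 s.

6.109 s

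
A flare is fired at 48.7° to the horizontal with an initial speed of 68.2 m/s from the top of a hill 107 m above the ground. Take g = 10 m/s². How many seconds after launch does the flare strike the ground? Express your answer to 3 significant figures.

Vertical component: v_y = 68.2 sin 48.7° = 51.24 m/s.
Taking up as positive with launch at y = 107 m, landing at y = 0: 0 = 107 + 51.24 t − ½(10) t².
Solving 5.000 t² − 51.24 t − 107 = 0 gives t = [51.24 + √(51.24² + 4·5.000·107)] / 10.00 = 12.0 s.

12.0 s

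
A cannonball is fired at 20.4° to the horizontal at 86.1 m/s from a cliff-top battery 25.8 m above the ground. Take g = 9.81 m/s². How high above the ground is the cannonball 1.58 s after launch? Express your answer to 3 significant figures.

v_y0 = 86.1 sin 20.4° = 30.01 m/s.
y(t) = 25.8 + v_y0 t − ½ g t² = 25.8 + 30.01×1.58 − ½×9.81×1.58² = 61.0 m.

61.0 m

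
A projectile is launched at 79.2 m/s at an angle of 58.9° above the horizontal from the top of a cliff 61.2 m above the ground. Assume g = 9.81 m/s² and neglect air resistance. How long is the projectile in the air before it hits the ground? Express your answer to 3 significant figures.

14.7 s

Vertical component: v_y = 79.2 sin 58.9° = 67.82 m/s.
Taking up as positive with launch at y = 61.2 m, landing at y = 0: 0 = 61.2 + 67.82 t − ½(9.81) t².
Solving 4.905 t² − 67.82 t − 61.2 = 0 gives t = [67.82 + √(67.82² + 4·4.905·61.2)] / 9.810 = 14.7 s.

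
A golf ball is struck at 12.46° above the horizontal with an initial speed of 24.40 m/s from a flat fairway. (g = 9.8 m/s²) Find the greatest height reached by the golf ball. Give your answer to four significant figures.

1.414 m

Vertical component of launch velocity: v_y = 24.40 sin 12.46° = 5.2645 m/s.
At the highest point the vertical velocity is zero, so v_y² = 2 g h_max.
h_max = (5.2645)² / (2 × 9.8) = 27.715 / 19.60 = 1.414 m.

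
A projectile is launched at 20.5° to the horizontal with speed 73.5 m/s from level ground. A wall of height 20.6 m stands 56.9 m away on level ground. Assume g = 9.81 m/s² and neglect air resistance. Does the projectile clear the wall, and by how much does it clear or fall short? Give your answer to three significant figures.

v_x = 73.5 cos 20.5° = 68.85 m/s; v_y0 = 73.5 sin 20.5° = 25.74 m/s.
Time to reach the wall: t = 56.9 / 68.85 = 0.8264 s.
Height at that point: y = 25.74×0.8264 − 4.905×0.8264² = 17.92 m.
That is 20.6 − 17.92 = 2.68 m below the top of the wall, so the projectile does not clear it.

No — it falls 2.68 m short of clearing the wall.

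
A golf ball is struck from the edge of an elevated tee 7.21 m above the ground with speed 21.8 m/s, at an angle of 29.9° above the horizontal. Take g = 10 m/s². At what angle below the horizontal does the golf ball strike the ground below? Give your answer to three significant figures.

v_x = 21.8 cos 29.9° = 18.90 m/s.
At impact |v_y| = √(v_y0² + 2 g h) = √(10.87² + 2×10×7.21) = 16.20 m/s.
Angle below horizontal = arctan(|v_y| / v_x) = arctan(16.20 / 18.90) = 40.6°.

40.6°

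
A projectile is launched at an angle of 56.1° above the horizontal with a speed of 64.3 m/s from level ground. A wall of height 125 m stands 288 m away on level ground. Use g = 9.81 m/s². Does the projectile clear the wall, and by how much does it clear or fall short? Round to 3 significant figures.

No — it falls 12.7 m short of clearing the wall.

v_x = 64.3 cos 56.1° = 35.86 m/s; v_y0 = 64.3 sin 56.1° = 53.37 m/s.
Time to reach the wall: t = 288 / 35.86 = 8.031 s.
Height at that point: y = 53.37×8.031 − 4.905×8.031² = 112.3 m.
That is 125 − 112.3 = 12.7 m below the top of the wall, so the projectile does not clear it.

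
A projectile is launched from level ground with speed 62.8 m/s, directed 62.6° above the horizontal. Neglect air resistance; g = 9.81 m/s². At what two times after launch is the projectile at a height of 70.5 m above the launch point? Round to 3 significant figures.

v_y0 = 62.8 sin 62.6° = 55.75 m/s.
Set y = v_y0 t − ½ g t² = 70.5: 4.905 t² − 55.75 t + 70.5 = 0.
t = [55.75 ± √(3108 − 1383)] / 9.81 = (55.75 ± 41.53) / 9.81, giving t = 1.45 s or t = 9.92 s.
So the projectile is at 70.5 m at t = 1.45 s (rising) and t = 9.92 s (falling).

1.45 s and 9.92 s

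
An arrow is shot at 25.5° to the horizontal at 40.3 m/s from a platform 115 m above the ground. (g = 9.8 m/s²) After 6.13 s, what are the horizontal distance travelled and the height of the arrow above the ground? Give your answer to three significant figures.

v_x = 40.3 cos 25.5° = 36.37 m/s; v_y0 = 40.3 sin 25.5° = 17.35 m/s.
x = v_x t = 36.37 × 6.13 = 223 m.
y = 115 + v_y0 t − ½ g t² = 37.2 m.

x = 223 m, y = 37.2 m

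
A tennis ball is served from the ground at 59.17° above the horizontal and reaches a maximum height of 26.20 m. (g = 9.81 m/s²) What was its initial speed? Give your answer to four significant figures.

At maximum height v_y = 0, so (v₀ sin θ)² = 2 g H.
v₀ sin 59.17° = √(2 × 9.81 × 26.20) = 22.673 m/s.
v₀ = 22.673 / sin 59.17° = 22.673 / 0.8587 = 26.40 m/s.

26.40 m/s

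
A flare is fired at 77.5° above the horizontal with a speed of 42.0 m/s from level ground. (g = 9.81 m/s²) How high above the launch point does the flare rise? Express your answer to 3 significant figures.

Vertical component of launch velocity: v_y = 42.0 sin 77.5° = 41.00 m/s.
At the highest point the vertical velocity is zero, so v_y² = 2 g h_max.
h_max = (41.00)² / (2 × 9.81) = 1681 / 19.62 = 85.7 m.

85.7 m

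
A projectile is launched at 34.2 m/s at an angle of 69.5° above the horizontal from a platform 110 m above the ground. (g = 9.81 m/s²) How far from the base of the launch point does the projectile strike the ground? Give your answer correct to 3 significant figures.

108 m

Components: v_x = 34.2 cos 69.5° = 11.98 m/s, v_y = 34.2 sin 69.5° = 32.03 m/s.
Vertical: 0 = 110 + 32.03 t − ½(9.81) t² ⇒ 4.905 t² − 32.03 t − 110 = 0.
t = [32.03 + √(1026 + 2158)] / 9.810 = 9.017 s.
Horizontal: R = v_x · t = 11.98 × 9.017 = 108 m.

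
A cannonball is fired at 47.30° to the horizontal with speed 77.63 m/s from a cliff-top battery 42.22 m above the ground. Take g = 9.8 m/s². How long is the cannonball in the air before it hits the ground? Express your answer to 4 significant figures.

Vertical component: v_y = 77.63 sin 47.30° = 57.051 m/s.
Taking up as positive with launch at y = 42.22 m, landing at y = 0: 0 = 42.22 + 57.051 t − ½(9.8) t².
Solving 4.900 t² − 57.051 t − 42.22 = 0 gives t = [57.051 + √(57.051² + 4·4.900·42.22)] / 9.800 = 12.34 s.

12.34 s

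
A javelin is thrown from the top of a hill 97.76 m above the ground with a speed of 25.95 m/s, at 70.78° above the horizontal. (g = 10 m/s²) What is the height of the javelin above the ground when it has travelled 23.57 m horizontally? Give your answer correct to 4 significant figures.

v_x = 25.95 cos 70.78° = 8.5426 m/s, v_y0 = 25.95 sin 70.78° = 24.504 m/s.
Time to reach x = 23.57 m: t = x / v_x = 23.57 / 8.5426 = 2.7591 s.
y = 97.76 + v_y0 t − ½ g t² = 97.76 + 24.504×2.7591 − 5.000×2.7591² = 127.3 m.

127.3 m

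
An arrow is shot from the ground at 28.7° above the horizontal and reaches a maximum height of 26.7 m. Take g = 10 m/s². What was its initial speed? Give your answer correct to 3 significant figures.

At maximum height v_y = 0, so (v₀ sin θ)² = 2 g H.
v₀ sin 28.7° = √(2 × 10 × 26.7) = 23.11 m/s.
v₀ = 23.11 / sin 28.7° = 23.11 / 0.4802 = 48.1 m/s.

48.1 m/s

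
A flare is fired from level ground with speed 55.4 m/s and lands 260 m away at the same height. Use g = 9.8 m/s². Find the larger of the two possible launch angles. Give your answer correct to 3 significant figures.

61.9°

Level-ground range: R = v₀² sin(2θ)/g ⇒ sin 2θ = R g / v₀² = 260×9.8/55.4² = 0.8302.
2θ = arcsin(0.8302) = 56.12° or 180° − 56.12° = 123.88°.
So θ = 28.1° or θ = 61.9°.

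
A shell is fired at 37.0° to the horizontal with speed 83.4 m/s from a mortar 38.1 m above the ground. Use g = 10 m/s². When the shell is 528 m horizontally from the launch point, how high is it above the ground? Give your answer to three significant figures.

v_x = 83.4 cos 37.0° = 66.61 m/s, v_y0 = 83.4 sin 37.0° = 50.19 m/s.
Time to reach x = 528 m: t = x / v_x = 528 / 66.61 = 7.927 s.
y = 38.1 + v_y0 t − ½ g t² = 38.1 + 50.19×7.927 − 5.000×7.927² = 122 m.

122 m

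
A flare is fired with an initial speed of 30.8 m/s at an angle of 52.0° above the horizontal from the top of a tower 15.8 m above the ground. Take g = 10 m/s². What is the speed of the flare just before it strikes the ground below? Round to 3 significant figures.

35.6 m/s

v_x = 30.8 cos 52.0° = 18.96 m/s is unchanged throughout.
For the vertical component, v_y² = v_y0² + 2 g h = (24.27)² + 2×10×15.8 = 905.0, so |v_y| = 30.08 m/s.
Impact speed = √(v_x² + v_y²) = √(359.5 + 905.0) = 35.6 m/s.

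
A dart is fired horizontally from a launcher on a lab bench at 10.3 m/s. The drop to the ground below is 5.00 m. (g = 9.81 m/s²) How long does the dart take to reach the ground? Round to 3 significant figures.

The horizontal speed doesn't affect the fall. With v_y0 = 0, h = ½ g t².
t = √(2 × 5.00 / 9.81) = √1.019 = 1.01 s.

1.01 s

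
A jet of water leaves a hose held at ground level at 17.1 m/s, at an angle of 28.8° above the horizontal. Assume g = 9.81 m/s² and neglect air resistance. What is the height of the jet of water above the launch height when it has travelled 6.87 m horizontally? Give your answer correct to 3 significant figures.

2.75 m

v_x = 17.1 cos 28.8° = 14.98 m/s, v_y0 = 17.1 sin 28.8° = 8.238 m/s.
Time to reach x = 6.87 m: t = x / v_x = 6.87 / 14.98 = 0.4586 s.
y = v_y0 t − ½ g t² = 8.238×0.4586 − 4.905×0.4586² = 2.75 m.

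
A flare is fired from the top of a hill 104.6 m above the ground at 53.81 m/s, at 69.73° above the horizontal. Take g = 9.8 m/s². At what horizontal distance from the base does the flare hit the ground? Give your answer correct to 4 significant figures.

Components: v_x = 53.81 cos 69.73° = 18.642 m/s, v_y = 53.81 sin 69.73° = 50.478 m/s.
Vertical: 0 = 104.6 + 50.478 t − ½(9.8) t² ⇒ 4.900 t² − 50.478 t − 104.6 = 0.
t = [50.478 + √(2548.0 + 2050.2)] / 9.800 = 12.070 s.
Horizontal: R = v_x · t = 18.642 × 12.070 = 225.0 m.

225.0 m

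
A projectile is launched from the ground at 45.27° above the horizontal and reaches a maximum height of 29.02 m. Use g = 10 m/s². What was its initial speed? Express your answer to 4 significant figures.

33.91 m/s

At maximum height v_y = 0, so (v₀ sin θ)² = 2 g H.
v₀ sin 45.27° = √(2 × 10 × 29.02) = 24.091 m/s.
v₀ = 24.091 / sin 45.27° = 24.091 / 0.7104 = 33.91 m/s.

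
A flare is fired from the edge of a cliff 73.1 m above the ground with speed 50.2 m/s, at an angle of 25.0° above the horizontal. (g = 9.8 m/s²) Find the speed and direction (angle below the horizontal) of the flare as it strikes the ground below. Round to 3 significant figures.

v_x = 50.2 cos 25.0° = 45.50 m/s (constant).
|v_y| at impact = √((21.22)² + 2×9.8×73.1) = 43.39 m/s.
Speed = √(45.50² + 43.39²) = 62.9 m/s; angle = arctan(43.39/45.50) = 43.6° below horizontal.

62.9 m/s at 43.6° below the horizontal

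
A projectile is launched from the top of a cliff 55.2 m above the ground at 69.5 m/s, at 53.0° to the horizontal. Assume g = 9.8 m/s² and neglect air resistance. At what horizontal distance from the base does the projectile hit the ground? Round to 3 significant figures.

Components: v_x = 69.5 cos 53.0° = 41.83 m/s, v_y = 69.5 sin 53.0° = 55.51 m/s.
Vertical: 0 = 55.2 + 55.51 t − ½(9.8) t² ⇒ 4.900 t² − 55.51 t − 55.2 = 0.
t = [55.51 + √(3081 + 1082)] / 9.800 = 12.25 s.
Horizontal: R = v_x · t = 41.83 × 12.25 = 512 m.

512 m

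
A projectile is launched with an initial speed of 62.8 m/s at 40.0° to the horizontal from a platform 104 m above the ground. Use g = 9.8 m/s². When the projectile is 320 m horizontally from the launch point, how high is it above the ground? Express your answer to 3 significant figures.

156 m

v_x = 62.8 cos 40.0° = 48.11 m/s, v_y0 = 62.8 sin 40.0° = 40.37 m/s.
Time to reach x = 320 m: t = x / v_x = 320 / 48.11 = 6.651 s.
y = 104 + v_y0 t − ½ g t² = 104 + 40.37×6.651 − 4.900×6.651² = 156 m.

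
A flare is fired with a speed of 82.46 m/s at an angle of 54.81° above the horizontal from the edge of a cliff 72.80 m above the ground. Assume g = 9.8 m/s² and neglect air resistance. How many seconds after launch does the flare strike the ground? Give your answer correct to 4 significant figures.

14.76 s

Vertical component: v_y = 82.46 sin 54.81° = 67.390 m/s.
Taking up as positive with launch at y = 72.80 m, landing at y = 0: 0 = 72.80 + 67.390 t − ½(9.8) t².
Solving 4.900 t² − 67.390 t − 72.80 = 0 gives t = [67.390 + √(67.390² + 4·4.900·72.80)] / 9.800 = 14.76 s.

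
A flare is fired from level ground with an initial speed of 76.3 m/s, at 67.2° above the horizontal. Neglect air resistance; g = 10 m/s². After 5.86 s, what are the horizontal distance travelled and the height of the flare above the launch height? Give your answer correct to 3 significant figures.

x = 173 m, y = 240 m

v_x = 76.3 cos 67.2° = 29.57 m/s; v_y0 = 76.3 sin 67.2° = 70.34 m/s.
x = v_x t = 29.57 × 5.86 = 173 m.
y = v_y0 t − ½ g t² = 70.34×5.86 − 5.000×5.86² = 240 m.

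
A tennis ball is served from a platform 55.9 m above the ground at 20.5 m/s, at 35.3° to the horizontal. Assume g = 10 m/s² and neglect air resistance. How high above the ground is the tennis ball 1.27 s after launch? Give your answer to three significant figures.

v_y0 = 20.5 sin 35.3° = 11.85 m/s.
y(t) = 55.9 + v_y0 t − ½ g t² = 55.9 + 11.85×1.27 − ½×10×1.27² = 62.9 m.

62.9 m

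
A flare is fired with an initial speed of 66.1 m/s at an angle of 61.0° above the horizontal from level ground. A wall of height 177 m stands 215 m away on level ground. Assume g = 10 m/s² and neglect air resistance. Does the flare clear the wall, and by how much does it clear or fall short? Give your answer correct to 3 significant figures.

No — it falls 14.2 m short of clearing the wall.

v_x = 66.1 cos 61.0° = 32.05 m/s; v_y0 = 66.1 sin 61.0° = 57.81 m/s.
Time to reach the wall: t = 215 / 32.05 = 6.708 s.
Height at that point: y = 57.81×6.708 − 5.000×6.708² = 162.8 m.
That is 177 − 162.8 = 14.2 m below the top of the wall, so the flare does not clear it.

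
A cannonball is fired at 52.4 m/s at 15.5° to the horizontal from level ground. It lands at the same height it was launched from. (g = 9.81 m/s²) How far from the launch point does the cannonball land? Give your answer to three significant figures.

Components: v_x = 52.4 cos 15.5° = 50.49 m/s, v_y = 52.4 sin 15.5° = 14.00 m/s.
Time of flight (same landing height): t = 2 v_y / g = 2 × 14.00 / 9.81 = 2.854 s.
Range: R = v_x · t = 50.49 × 2.854 = 144 m.

144 m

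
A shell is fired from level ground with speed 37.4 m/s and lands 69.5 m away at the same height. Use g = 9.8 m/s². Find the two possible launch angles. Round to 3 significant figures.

Level-ground range: R = v₀² sin(2θ)/g ⇒ sin 2θ = R g / v₀² = 69.5×9.8/37.4² = 0.4869.
2θ = arcsin(0.4869) = 29.14° or 180° − 29.14° = 150.86°.
So θ = 14.6° or θ = 75.4°.

14.6° and 75.4°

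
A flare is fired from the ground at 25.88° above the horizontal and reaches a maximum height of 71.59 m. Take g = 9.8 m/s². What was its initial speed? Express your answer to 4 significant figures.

85.82 m/s

At maximum height v_y = 0, so (v₀ sin θ)² = 2 g H.
v₀ sin 25.88° = √(2 × 9.8 × 71.59) = 37.459 m/s.
v₀ = 37.459 / sin 25.88° = 37.459 / 0.4365 = 85.82 m/s.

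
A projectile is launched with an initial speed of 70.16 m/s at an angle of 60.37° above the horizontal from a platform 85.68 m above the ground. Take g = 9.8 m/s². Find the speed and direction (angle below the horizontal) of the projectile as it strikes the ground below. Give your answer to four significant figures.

81.25 m/s at 64.73° below the horizontal

v_x = 70.16 cos 60.37° = 34.687 m/s (constant).
|v_y| at impact = √((60.986)² + 2×9.8×85.68) = 73.475 m/s.
Speed = √(34.687² + 73.475²) = 81.25 m/s; angle = arctan(73.475/34.687) = 64.73° below horizontal.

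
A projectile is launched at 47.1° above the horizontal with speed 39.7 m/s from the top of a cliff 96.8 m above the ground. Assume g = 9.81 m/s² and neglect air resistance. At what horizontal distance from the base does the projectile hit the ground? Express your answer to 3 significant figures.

224 m

Components: v_x = 39.7 cos 47.1° = 27.02 m/s, v_y = 39.7 sin 47.1° = 29.08 m/s.
Vertical: 0 = 96.8 + 29.08 t − ½(9.81) t² ⇒ 4.905 t² − 29.08 t − 96.8 = 0.
t = [29.08 + √(845.6 + 1899)] / 9.810 = 8.305 s.
Horizontal: R = v_x · t = 27.02 × 8.305 = 224 m.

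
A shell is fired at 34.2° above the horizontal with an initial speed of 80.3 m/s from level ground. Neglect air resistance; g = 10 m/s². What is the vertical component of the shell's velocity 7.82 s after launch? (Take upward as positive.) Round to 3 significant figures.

-33.1 m/s

Initial vertical component: v_y0 = 80.3 sin 34.2° = 45.14 m/s.
v_y(t) = v_y0 − g t = 45.14 − 10 × 7.82 = -33.1 m/s.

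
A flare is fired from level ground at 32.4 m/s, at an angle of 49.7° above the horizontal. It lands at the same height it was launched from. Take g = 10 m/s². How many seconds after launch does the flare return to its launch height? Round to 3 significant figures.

Vertical component: v_y = 32.4 sin 49.7° = 24.71 m/s.
For a projectile landing at launch height, time of flight is t = 2 v_y / g = 2 × 24.71 / 10 = 4.94 s.

4.94 s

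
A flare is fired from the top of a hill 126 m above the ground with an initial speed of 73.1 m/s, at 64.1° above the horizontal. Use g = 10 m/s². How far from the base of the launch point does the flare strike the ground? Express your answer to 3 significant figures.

Components: v_x = 73.1 cos 64.1° = 31.93 m/s, v_y = 73.1 sin 64.1° = 65.76 m/s.
Vertical: 0 = 126 + 65.76 t − ½(10) t² ⇒ 5.000 t² − 65.76 t − 126 = 0.
t = [65.76 + √(4324 + 2520)] / 10.00 = 14.85 s.
Horizontal: R = v_x · t = 31.93 × 14.85 = 474 m.

474 m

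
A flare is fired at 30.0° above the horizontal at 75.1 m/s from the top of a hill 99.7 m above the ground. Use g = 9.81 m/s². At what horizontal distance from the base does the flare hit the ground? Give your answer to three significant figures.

Components: v_x = 75.1 cos 30.0° = 65.04 m/s, v_y = 75.1 sin 30.0° = 37.55 m/s.
Vertical: 0 = 99.7 + 37.55 t − ½(9.81) t² ⇒ 4.905 t² − 37.55 t − 99.7 = 0.
t = [37.55 + √(1410 + 1956)] / 9.810 = 9.742 s.
Horizontal: R = v_x · t = 65.04 × 9.742 = 634 m.

634 m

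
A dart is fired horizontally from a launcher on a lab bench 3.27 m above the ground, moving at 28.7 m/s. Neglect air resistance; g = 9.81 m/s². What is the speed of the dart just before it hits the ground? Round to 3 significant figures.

Fall time: t = √(2 × 3.27 / 9.81) = 0.8165 s.
At impact: v_x = 28.7 m/s (unchanged), v_y = g t = 9.81 × 0.8165 = 8.010 m/s.
Speed = √(v_x² + v_y²) = √(823.7 + 64.16) = 29.8 m/s.

29.8 m/s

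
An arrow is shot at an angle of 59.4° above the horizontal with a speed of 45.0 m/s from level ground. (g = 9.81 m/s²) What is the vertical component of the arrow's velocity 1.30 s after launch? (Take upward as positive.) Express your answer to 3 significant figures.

26.0 m/s

Initial vertical component: v_y0 = 45.0 sin 59.4° = 38.73 m/s.
v_y(t) = v_y0 − g t = 38.73 − 9.81 × 1.30 = 26.0 m/s.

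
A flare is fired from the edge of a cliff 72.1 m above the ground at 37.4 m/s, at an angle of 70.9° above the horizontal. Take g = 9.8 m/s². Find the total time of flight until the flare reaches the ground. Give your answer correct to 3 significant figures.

8.87 s

Vertical component: v_y = 37.4 sin 70.9° = 35.34 m/s.
Taking up as positive with launch at y = 72.1 m, landing at y = 0: 0 = 72.1 + 35.34 t − ½(9.8) t².
Solving 4.900 t² − 35.34 t − 72.1 = 0 gives t = [35.34 + √(35.34² + 4·4.900·72.1)] / 9.800 = 8.87 s.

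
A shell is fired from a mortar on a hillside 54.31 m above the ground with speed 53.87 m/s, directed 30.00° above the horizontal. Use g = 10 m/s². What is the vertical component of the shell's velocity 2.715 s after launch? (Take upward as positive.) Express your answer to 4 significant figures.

Initial vertical component: v_y0 = 53.87 sin 30.00° = 26.935 m/s.
v_y(t) = v_y0 − g t = 26.935 − 10 × 2.715 = -0.2150 m/s.

-0.2150 m/s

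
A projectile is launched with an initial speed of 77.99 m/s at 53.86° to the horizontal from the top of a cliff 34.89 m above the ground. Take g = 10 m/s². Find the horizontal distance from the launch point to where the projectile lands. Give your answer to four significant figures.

Components: v_x = 77.99 cos 53.86° = 45.995 m/s, v_y = 77.99 sin 53.86° = 62.983 m/s.
Vertical: 0 = 34.89 + 62.983 t − ½(10) t² ⇒ 5.000 t² − 62.983 t − 34.89 = 0.
t = [62.983 + √(3966.9 + 697.80)] / 10.00 = 13.128 s.
Horizontal: R = v_x · t = 45.995 × 13.128 = 603.8 m.

603.8 m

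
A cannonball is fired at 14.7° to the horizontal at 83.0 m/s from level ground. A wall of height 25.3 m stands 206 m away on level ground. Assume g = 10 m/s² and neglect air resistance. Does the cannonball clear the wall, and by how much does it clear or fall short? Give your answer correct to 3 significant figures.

No — it falls 4.18 m short of clearing the wall.

v_x = 83.0 cos 14.7° = 80.28 m/s; v_y0 = 83.0 sin 14.7° = 21.06 m/s.
Time to reach the wall: t = 206 / 80.28 = 2.566 s.
Height at that point: y = 21.06×2.566 − 5.000×2.566² = 21.12 m.
That is 25.3 − 21.12 = 4.18 m below the top of the wall, so the cannonball does not clear it.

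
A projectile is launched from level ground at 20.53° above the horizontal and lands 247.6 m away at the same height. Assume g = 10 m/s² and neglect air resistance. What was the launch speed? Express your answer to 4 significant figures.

On level ground, R = v₀² sin(2θ) / g, so v₀ = √(R g / sin 2θ).
sin(2 × 20.53°) = 0.6568.
v₀ = √(247.6 × 10 / 0.6568) = √3769.8 = 61.40 m/s.

61.40 m/s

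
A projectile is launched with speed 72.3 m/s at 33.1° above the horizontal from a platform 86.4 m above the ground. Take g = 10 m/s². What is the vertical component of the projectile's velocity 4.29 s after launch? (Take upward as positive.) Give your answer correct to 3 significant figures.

-3.42 m/s

Initial vertical component: v_y0 = 72.3 sin 33.1° = 39.48 m/s.
v_y(t) = v_y0 − g t = 39.48 − 10 × 4.29 = -3.42 m/s.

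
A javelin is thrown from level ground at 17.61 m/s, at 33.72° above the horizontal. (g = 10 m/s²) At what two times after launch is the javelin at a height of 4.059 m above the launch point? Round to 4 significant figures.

0.5983 s and 1.357 s

v_y0 = 17.61 sin 33.72° = 9.7759 m/s.
Set y = v_y0 t − ½ g t² = 4.059: 5.000 t² − 9.7759 t + 4.059 = 0.
t = [9.7759 ± √(95.568 − 81.180)] / 10 = (9.7759 ± 3.7932) / 10, giving t = 0.5983 s or t = 1.357 s.
So the javelin is at 4.059 m at t = 0.5983 s (rising) and t = 1.357 s (falling).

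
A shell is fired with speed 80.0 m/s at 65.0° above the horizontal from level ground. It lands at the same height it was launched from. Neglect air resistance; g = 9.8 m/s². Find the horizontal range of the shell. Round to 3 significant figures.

Components: v_x = 80.0 cos 65.0° = 33.81 m/s, v_y = 80.0 sin 65.0° = 72.50 m/s.
Time of flight (same landing height): t = 2 v_y / g = 2 × 72.50 / 9.8 = 14.80 s.
Range: R = v_x · t = 33.81 × 14.80 = 500 m.

500 m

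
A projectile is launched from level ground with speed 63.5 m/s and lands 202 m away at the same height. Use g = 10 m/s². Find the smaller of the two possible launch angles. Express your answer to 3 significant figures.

Level-ground range: R = v₀² sin(2θ)/g ⇒ sin 2θ = R g / v₀² = 202×10/63.5² = 0.5010.
2θ = arcsin(0.5010) = 30.07° or 180° − 30.07° = 149.93°.
So θ = 15.0° or θ = 75.0°.

15.0°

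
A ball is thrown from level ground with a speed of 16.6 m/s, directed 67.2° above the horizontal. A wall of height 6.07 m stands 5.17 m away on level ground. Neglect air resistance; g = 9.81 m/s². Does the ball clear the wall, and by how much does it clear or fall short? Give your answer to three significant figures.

Yes — it clears the wall by 3.06 m.

v_x = 16.6 cos 67.2° = 6.433 m/s; v_y0 = 16.6 sin 67.2° = 15.30 m/s.
Time to reach the wall: t = 5.17 / 6.433 = 0.8037 s.
Height at that point: y = 15.30×0.8037 − 4.905×0.8037² = 9.128 m.
That is 9.128 − 6.07 = 3.06 m above the top of the wall, so the ball clears it.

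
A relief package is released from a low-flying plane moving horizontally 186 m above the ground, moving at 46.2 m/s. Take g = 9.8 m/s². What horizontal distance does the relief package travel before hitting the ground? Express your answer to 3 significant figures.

285 m

Initial vertical velocity is zero, so the fall time comes from h = ½ g t²: t = √(2 × 186 / 9.8) = 6.161 s.
Horizontal motion is uniform at 46.2 m/s, so x = 46.2 × 6.161 = 285 m.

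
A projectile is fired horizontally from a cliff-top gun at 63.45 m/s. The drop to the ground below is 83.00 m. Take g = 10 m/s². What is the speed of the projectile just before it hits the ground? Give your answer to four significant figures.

Fall time: t = √(2 × 83.00 / 10) = 4.0743 s.
At impact: v_x = 63.45 m/s (unchanged), v_y = g t = 10 × 4.0743 = 40.743 m/s.
Speed = √(v_x² + v_y²) = √(4025.9 + 1660.0) = 75.40 m/s.

75.40 m/s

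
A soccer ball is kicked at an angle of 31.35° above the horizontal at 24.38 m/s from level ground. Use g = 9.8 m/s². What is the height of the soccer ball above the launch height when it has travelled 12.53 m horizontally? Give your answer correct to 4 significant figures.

5.859 m

v_x = 24.38 cos 31.35° = 20.821 m/s, v_y0 = 24.38 sin 31.35° = 12.684 m/s.
Time to reach x = 12.53 m: t = x / v_x = 12.53 / 20.821 = 0.60180 s.
y = v_y0 t − ½ g t² = 12.684×0.60180 − 4.900×0.60180² = 5.859 m.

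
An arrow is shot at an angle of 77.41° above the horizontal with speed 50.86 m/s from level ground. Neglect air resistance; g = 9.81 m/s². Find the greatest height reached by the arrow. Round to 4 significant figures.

125.6 m

Vertical component of launch velocity: v_y = 50.86 sin 77.41° = 49.637 m/s.
At the highest point the vertical velocity is zero, so v_y² = 2 g h_max.
h_max = (49.637)² / (2 × 9.81) = 2463.8 / 19.62 = 125.6 m.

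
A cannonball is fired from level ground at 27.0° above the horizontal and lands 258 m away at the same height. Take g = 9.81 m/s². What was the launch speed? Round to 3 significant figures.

On level ground, R = v₀² sin(2θ) / g, so v₀ = √(R g / sin 2θ).
sin(2 × 27.0°) = 0.8090.
v₀ = √(258 × 9.81 / 0.8090) = √3129 = 55.9 m/s.

55.9 m/s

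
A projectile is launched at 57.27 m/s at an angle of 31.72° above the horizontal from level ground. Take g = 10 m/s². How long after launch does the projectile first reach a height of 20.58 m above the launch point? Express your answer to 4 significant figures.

v_y0 = 57.27 sin 31.72° = 30.111 m/s.
Set y = v_y0 t − ½ g t² = 20.58: 5.000 t² − 30.111 t + 20.58 = 0.
t = [30.111 ± √(906.67 − 411.60)] / 10 = (30.111 ± 22.250) / 10, giving t = 0.7861 s or t = 5.236 s.
The projectile is on the way up at the first time, so t = 0.7861 s.

0.7861 s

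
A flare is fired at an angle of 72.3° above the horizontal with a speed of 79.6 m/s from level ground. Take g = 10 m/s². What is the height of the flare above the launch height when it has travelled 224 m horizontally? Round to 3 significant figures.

v_x = 79.6 cos 72.3° = 24.20 m/s, v_y0 = 79.6 sin 72.3° = 75.83 m/s.
Time to reach x = 224 m: t = x / v_x = 224 / 24.20 = 9.256 s.
y = v_y0 t − ½ g t² = 75.83×9.256 − 5.000×9.256² = 274 m.

274 m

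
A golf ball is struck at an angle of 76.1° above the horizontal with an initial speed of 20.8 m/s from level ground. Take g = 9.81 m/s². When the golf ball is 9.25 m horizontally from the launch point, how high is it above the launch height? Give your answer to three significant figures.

v_x = 20.8 cos 76.1° = 4.997 m/s, v_y0 = 20.8 sin 76.1° = 20.19 m/s.
Time to reach x = 9.25 m: t = x / v_x = 9.25 / 4.997 = 1.851 s.
y = v_y0 t − ½ g t² = 20.19×1.851 − 4.905×1.851² = 20.6 m.

20.6 m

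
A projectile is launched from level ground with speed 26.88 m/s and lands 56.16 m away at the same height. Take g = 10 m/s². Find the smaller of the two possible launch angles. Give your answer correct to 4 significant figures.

25.51°

Level-ground range: R = v₀² sin(2θ)/g ⇒ sin 2θ = R g / v₀² = 56.16×10/26.88² = 0.7773.
2θ = arcsin(0.7773) = 51.014° or 180° − 51.014° = 128.986°.
So θ = 25.51° or θ = 64.49°.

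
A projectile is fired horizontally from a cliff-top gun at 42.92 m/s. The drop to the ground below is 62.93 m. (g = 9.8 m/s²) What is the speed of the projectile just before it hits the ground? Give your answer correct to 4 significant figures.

Fall time: t = √(2 × 62.93 / 9.8) = 3.5837 s.
At impact: v_x = 42.92 m/s (unchanged), v_y = g t = 9.8 × 3.5837 = 35.120 m/s.
Speed = √(v_x² + v_y²) = √(1842.1 + 1233.4) = 55.46 m/s.

55.46 m/s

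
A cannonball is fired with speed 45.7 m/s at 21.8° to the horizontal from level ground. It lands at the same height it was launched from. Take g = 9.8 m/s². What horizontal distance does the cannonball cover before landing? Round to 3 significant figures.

147 m

Components: v_x = 45.7 cos 21.8° = 42.43 m/s, v_y = 45.7 sin 21.8° = 16.97 m/s.
Time of flight (same landing height): t = 2 v_y / g = 2 × 16.97 / 9.8 = 3.463 s.
Range: R = v_x · t = 42.43 × 3.463 = 147 m.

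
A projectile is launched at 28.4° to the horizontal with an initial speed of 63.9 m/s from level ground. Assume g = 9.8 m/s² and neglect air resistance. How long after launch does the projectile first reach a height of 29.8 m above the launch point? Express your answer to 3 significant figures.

v_y0 = 63.9 sin 28.4° = 30.39 m/s.
Set y = v_y0 t − ½ g t² = 29.8: 4.900 t² − 30.39 t + 29.8 = 0.
t = [30.39 ± √(923.6 − 584.1)] / 9.8 = (30.39 ± 18.43) / 9.8, giving t = 1.22 s or t = 4.98 s.
The projectile is on the way up at the first time, so t = 1.22 s.

1.22 s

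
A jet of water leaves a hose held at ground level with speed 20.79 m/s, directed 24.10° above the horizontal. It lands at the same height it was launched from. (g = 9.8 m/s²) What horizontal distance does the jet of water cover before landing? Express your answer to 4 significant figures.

For level ground, R = v₀² sin(2θ) / g.
sin(2 × 24.10°) = sin 48.200° = 0.7455.
R = (20.79)² × 0.7455 / 9.8 = 32.88 m.

32.88 m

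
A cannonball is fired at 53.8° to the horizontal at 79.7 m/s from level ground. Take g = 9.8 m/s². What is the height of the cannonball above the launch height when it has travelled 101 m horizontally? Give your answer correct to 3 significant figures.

115 m

v_x = 79.7 cos 53.8° = 47.07 m/s, v_y0 = 79.7 sin 53.8° = 64.31 m/s.
Time to reach x = 101 m: t = x / v_x = 101 / 47.07 = 2.146 s.
y = v_y0 t − ½ g t² = 64.31×2.146 − 4.900×2.146² = 115 m.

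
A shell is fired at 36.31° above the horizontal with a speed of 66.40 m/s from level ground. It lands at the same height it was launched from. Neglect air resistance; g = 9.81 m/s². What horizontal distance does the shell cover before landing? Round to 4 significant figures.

Components: v_x = 66.40 cos 36.31° = 53.507 m/s, v_y = 66.40 sin 36.31° = 39.319 m/s.
Time of flight (same landing height): t = 2 v_y / g = 2 × 39.319 / 9.81 = 8.0161 s.
Range: R = v_x · t = 53.507 × 8.0161 = 428.9 m.

428.9 m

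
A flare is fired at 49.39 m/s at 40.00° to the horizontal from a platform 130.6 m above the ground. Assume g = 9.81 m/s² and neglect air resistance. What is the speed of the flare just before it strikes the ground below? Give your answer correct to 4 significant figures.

70.72 m/s

v_x = 49.39 cos 40.00° = 37.835 m/s is unchanged throughout.
For the vertical component, v_y² = v_y0² + 2 g h = (31.747)² + 2×9.81×130.6 = 3570.2, so |v_y| = 59.751 m/s.
Impact speed = √(v_x² + v_y²) = √(1431.5 + 3570.2) = 70.72 m/s.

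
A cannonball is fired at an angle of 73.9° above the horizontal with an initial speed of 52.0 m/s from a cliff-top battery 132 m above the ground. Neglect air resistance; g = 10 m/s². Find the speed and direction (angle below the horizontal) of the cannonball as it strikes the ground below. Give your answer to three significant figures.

73.1 m/s at 78.6° below the horizontal

v_x = 52.0 cos 73.9° = 14.42 m/s (constant).
|v_y| at impact = √((49.96)² + 2×10×132) = 71.67 m/s.
Speed = √(14.42² + 71.67²) = 73.1 m/s; angle = arctan(71.67/14.42) = 78.6° below horizontal.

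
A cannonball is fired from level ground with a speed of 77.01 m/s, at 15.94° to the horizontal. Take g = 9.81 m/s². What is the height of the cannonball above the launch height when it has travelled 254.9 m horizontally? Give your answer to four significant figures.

14.68 m

v_x = 77.01 cos 15.94° = 74.049 m/s, v_y0 = 77.01 sin 15.94° = 21.149 m/s.
Time to reach x = 254.9 m: t = x / v_x = 254.9 / 74.049 = 3.4423 s.
y = v_y0 t − ½ g t² = 21.149×3.4423 − 4.905×3.4423² = 14.68 m.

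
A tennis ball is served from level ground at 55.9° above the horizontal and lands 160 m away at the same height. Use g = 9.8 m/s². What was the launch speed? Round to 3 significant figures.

On level ground, R = v₀² sin(2θ) / g, so v₀ = √(R g / sin 2θ).
sin(2 × 55.9°) = 0.9285.
v₀ = √(160 × 9.8 / 0.9285) = √1689 = 41.1 m/s.

41.1 m/s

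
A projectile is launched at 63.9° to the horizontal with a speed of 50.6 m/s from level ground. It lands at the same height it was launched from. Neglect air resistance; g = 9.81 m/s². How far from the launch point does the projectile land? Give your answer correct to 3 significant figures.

Components: v_x = 50.6 cos 63.9° = 22.26 m/s, v_y = 50.6 sin 63.9° = 45.44 m/s.
Time of flight (same landing height): t = 2 v_y / g = 2 × 45.44 / 9.81 = 9.264 s.
Range: R = v_x · t = 22.26 × 9.264 = 206 m.

206 m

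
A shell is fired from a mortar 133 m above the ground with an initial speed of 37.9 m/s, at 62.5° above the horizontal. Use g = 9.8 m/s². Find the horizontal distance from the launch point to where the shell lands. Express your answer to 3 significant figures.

169 m

Components: v_x = 37.9 cos 62.5° = 17.50 m/s, v_y = 37.9 sin 62.5° = 33.62 m/s.
Vertical: 0 = 133 + 33.62 t − ½(9.8) t² ⇒ 4.900 t² − 33.62 t − 133 = 0.
t = [33.62 + √(1130 + 2607)] / 9.800 = 9.668 s.
Horizontal: R = v_x · t = 17.50 × 9.668 = 169 m.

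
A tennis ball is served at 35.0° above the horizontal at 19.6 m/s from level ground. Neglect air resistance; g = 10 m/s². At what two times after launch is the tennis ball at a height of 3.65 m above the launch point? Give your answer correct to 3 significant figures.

v_y0 = 19.6 sin 35.0° = 11.24 m/s.
Set y = v_y0 t − ½ g t² = 3.65: 5.000 t² − 11.24 t + 3.65 = 0.
t = [11.24 ± √(126.3 − 73.00)] / 10 = (11.24 ± 7.301) / 10, giving t = 0.394 s or t = 1.85 s.
So the tennis ball is at 3.65 m at t = 0.394 s (rising) and t = 1.85 s (falling).

0.394 s and 1.85 s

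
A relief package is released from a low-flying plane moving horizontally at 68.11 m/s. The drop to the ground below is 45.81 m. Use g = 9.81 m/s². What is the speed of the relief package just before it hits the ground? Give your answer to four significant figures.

Fall time: t = √(2 × 45.81 / 9.81) = 3.0561 s.
At impact: v_x = 68.11 m/s (unchanged), v_y = g t = 9.81 × 3.0561 = 29.980 m/s.
Speed = √(v_x² + v_y²) = √(4639.0 + 898.80) = 74.42 m/s.

74.42 m/s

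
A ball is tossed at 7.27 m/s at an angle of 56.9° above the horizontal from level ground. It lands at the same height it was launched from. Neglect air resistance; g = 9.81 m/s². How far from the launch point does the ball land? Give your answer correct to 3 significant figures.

4.93 m

For level ground, R = v₀² sin(2θ) / g.
sin(2 × 56.9°) = sin 113.8° = 0.9150.
R = (7.27)² × 0.9150 / 9.81 = 4.93 m.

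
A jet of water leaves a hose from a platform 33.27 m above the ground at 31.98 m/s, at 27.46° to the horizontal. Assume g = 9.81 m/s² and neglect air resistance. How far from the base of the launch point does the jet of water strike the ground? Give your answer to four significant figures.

128.0 m

Components: v_x = 31.98 cos 27.46° = 28.377 m/s, v_y = 31.98 sin 27.46° = 14.747 m/s.
Vertical: 0 = 33.27 + 14.747 t − ½(9.81) t² ⇒ 4.905 t² − 14.747 t − 33.27 = 0.
t = [14.747 + √(217.47 + 652.76)] / 9.810 = 4.5104 s.
Horizontal: R = v_x · t = 28.377 × 4.5104 = 128.0 m.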